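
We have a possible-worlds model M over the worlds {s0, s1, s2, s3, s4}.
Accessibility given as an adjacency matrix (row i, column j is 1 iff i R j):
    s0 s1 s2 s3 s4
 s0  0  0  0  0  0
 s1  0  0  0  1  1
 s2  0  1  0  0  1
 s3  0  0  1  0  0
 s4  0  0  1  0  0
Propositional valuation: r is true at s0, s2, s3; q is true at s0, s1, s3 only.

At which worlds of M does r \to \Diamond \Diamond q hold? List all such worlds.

s1, s2, s3, s4

Recall that \Diamond ψ holds at a world iff ψ holds at some accessible world.
Let φ = r \to \Diamond \Diamond q. Evaluate φ at each world:
  s0 (successors ∅): φ is false.
  s1 (successors {s3, s4}): φ is true.
  s2 (successors {s1, s4}): φ is true.
  s3 (successors {s2}): φ is true.
  s4 (successors {s2}): φ is true.
For instance, at s3:
  At s3: r is true, \Diamond \Diamond q is true, so r \to \Diamond \Diamond q is true.
    At s3: \Diamond \Diamond q requires \Diamond q at some successor in {s2}.
      \Diamond q holds at s2, so \Diamond \Diamond q is true at s3.
Satisfying worlds: {s1, s2, s3, s4}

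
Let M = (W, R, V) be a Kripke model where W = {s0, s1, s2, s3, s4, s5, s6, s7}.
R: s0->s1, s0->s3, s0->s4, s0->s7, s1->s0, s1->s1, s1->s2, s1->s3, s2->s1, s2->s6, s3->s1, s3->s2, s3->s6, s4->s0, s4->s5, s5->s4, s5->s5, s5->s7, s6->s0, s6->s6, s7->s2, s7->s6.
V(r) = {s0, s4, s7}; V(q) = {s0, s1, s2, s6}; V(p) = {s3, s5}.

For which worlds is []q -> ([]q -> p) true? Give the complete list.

s0, s1, s3, s4, s5

Let φ = []q -> ([]q -> p). Evaluate φ at each world:
  s0 (successors {s1, s3, s4, s7}): φ is true.
  s1 (successors {s0, s1, s2, s3}): φ is true.
  s2 (successors {s1, s6}): φ is false.
  s3 (successors {s1, s2, s6}): φ is true.
  s4 (successors {s0, s5}): φ is true.
  s5 (successors {s4, s5, s7}): φ is true.
  s6 (successors {s0, s6}): φ is false.
  s7 (successors {s2, s6}): φ is false.
For instance, at s4:
  At s4: []q is false, []q -> p is true, so []q -> ([]q -> p) is true.
    At s4: []q requires q at every successor {s0, s5}.
      q fails at s5, so []q is false at s4.
    At s4: []q is false, p is false, so []q -> p is true.
      At s4: []q requires q at every successor {s0, s5}.
        q fails at s5, so []q is false at s4.
Satisfying worlds: {s0, s1, s3, s4, s5}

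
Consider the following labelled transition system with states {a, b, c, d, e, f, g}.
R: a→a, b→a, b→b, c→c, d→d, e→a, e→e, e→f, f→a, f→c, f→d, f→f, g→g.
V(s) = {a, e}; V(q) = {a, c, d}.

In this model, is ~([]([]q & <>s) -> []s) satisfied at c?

No

At c: []([]q & <>s) -> []s is true, so ~([]([]q & <>s) -> []s) is false.
  At c: []([]q & <>s) is false, []s is false, so []([]q & <>s) -> []s is true.
    At c: []([]q & <>s) requires []q & <>s at every successor {c}.
      []q & <>s fails at c, so []([]q & <>s) is false at c.
    At c: []s requires s at every successor {c}.
      s fails at c, so []s is false at c.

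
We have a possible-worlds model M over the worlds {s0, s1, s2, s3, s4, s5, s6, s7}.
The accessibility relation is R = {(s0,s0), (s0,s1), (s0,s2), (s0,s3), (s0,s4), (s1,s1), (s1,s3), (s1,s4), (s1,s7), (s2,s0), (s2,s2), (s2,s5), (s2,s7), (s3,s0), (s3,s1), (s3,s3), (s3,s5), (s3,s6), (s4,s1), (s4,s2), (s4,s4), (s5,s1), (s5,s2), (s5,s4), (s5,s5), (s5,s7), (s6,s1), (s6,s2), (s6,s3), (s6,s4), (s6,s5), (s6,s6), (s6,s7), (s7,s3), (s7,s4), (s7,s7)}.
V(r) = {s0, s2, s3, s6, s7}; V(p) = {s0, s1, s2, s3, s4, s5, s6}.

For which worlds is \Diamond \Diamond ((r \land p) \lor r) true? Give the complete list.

s0, s1, s2, s3, s4, s5, s6, s7

Let φ = \Diamond \Diamond ((r \land p) \lor r). Evaluate φ at each world:
  s0 (successors {s0, s1, s2, s3, s4}): φ is true.
  s1 (successors {s1, s3, s4, s7}): φ is true.
  s2 (successors {s0, s2, s5, s7}): φ is true.
  s3 (successors {s0, s1, s3, s5, s6}): φ is true.
  s4 (successors {s1, s2, s4}): φ is true.
  s5 (successors {s1, s2, s4, s5, s7}): φ is true.
  s6 (successors {s1, s2, s3, s4, s5, s6, s7}): φ is true.
  s7 (successors {s3, s4, s7}): φ is true.
For instance, at s4:
  At s4: \Diamond \Diamond ((r \land p) \lor r) requires \Diamond ((r \land p) \lor r) at some successor in {s1, s2, s4}.
    \Diamond ((r \land p) \lor r) holds at s1, so \Diamond \Diamond ((r \land p) \lor r) is true at s4.
      At s1: \Diamond ((r \land p) \lor r) requires (r \land p) \lor r at some successor in {s1, s3, s4, s7}.
        (r \land p) \lor r holds at s3, so \Diamond ((r \land p) \lor r) is true at s1.
Satisfying worlds: {s0, s1, s2, s3, s4, s5, s6, s7}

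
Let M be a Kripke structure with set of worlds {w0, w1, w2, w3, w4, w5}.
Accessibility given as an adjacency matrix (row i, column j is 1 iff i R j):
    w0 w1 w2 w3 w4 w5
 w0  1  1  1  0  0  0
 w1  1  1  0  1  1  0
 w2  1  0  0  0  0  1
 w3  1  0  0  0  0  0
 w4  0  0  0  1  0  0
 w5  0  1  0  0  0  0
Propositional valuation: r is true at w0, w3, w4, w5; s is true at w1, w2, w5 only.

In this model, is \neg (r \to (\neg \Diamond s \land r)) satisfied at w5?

Yes

At w5: r \to (\neg \Diamond s \land r) is false, so \neg (r \to (\neg \Diamond s \land r)) is true.
  At w5: r is true, \neg \Diamond s \land r is false, so r \to (\neg \Diamond s \land r) is false.
    At w5: \neg \Diamond s is false, r is true, so \neg \Diamond s \land r is false.
      At w5: \Diamond s is true, so \neg \Diamond s is false.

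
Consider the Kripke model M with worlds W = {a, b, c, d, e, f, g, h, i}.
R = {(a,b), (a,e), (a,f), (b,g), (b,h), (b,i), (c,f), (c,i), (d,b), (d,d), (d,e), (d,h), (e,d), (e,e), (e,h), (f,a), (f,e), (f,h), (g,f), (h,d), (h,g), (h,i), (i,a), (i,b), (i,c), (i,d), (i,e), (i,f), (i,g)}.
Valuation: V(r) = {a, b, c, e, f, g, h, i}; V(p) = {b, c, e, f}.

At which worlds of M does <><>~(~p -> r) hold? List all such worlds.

Let φ = <><>~(~p -> r). Evaluate φ at each world:
  a (successors {b, e, f}): φ is true.
  b (successors {g, h, i}): φ is true.
  c (successors {f, i}): φ is true.
  d (successors {b, d, e, h}): φ is true.
  e (successors {d, e, h}): φ is true.
  f (successors {a, e, h}): φ is true.
  g (successors {f}): φ is false.
  h (successors {d, g, i}): φ is true.
  i (successors {a, b, c, d, e, f, g}): φ is true.
For instance, at h:
  At h: <><>~(~p -> r) requires <>~(~p -> r) at some successor in {d, g, i}.
    <>~(~p -> r) holds at d, so <><>~(~p -> r) is true at h.
      At d: <>~(~p -> r) requires ~(~p -> r) at some successor in {b, d, e, h}.
        ~(~p -> r) holds at d, so <>~(~p -> r) is true at d.
Satisfying worlds: {a, b, c, d, e, f, h, i}

a, b, c, d, e, f, h, i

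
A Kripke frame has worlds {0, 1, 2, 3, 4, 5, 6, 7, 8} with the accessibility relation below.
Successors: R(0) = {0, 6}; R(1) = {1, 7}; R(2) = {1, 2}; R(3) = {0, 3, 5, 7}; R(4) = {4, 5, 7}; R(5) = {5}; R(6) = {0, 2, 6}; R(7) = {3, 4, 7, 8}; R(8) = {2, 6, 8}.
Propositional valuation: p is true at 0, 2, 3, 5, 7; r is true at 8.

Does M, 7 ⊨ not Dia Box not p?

At 7: Dia Box not p is false, so not Dia Box not p is true.
  At 7: Dia Box not p requires Box not p at some successor in {3, 4, 7, 8}.
    At 3: Box not p is false.
    At 4: Box not p is false.
    At 7: Box not p is false.
    At 8: Box not p is false.
  So Dia Box not p is false at 7.

Yes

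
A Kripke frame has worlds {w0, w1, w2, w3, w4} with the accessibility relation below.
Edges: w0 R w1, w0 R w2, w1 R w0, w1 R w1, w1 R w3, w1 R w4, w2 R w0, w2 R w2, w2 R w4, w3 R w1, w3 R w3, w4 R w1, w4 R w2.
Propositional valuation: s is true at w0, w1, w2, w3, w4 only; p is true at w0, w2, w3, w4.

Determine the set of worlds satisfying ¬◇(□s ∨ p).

Let φ = ¬◇(□s ∨ p). Evaluate φ at each world:
  w0 (successors {w1, w2}): φ is false.
  w1 (successors {w0, w1, w3, w4}): φ is false.
  w2 (successors {w0, w2, w4}): φ is false.
  w3 (successors {w1, w3}): φ is false.
  w4 (successors {w1, w2}): φ is false.
For instance, at w2:
  At w2: ◇(□s ∨ p) is true, so ¬◇(□s ∨ p) is false.
    At w2: ◇(□s ∨ p) requires □s ∨ p at some successor in {w0, w2, w4}.
      □s ∨ p holds at w0, so ◇(□s ∨ p) is true at w2.
Satisfying worlds: none.

none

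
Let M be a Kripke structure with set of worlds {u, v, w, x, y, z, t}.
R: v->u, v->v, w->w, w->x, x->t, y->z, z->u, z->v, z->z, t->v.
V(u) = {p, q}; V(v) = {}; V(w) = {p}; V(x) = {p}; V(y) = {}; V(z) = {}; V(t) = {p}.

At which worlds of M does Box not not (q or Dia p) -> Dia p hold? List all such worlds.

Let φ = Box not not (q or Dia p) -> Dia p. Evaluate φ at each world:
  u (successors ∅): φ is false.
  v (successors {u, v}): φ is true.
  w (successors {w, x}): φ is true.
  x (successors {t}): φ is true.
  y (successors {z}): φ is false.
  z (successors {u, v, z}): φ is true.
  t (successors {v}): φ is false.
For instance, at v:
  At v: Box not not (q or Dia p) is true, Dia p is true, so Box not not (q or Dia p) -> Dia p is true.
    At v: Box not not (q or Dia p) requires not not (q or Dia p) at every successor {u, v}.
      At u: not not (q or Dia p) is true.
      At v: not not (q or Dia p) is true.
    So Box not not (q or Dia p) is true at v.
    At v: Dia p requires p at some successor in {u, v}.
      p holds at u, so Dia p is true at v.
Satisfying worlds: {v, w, x, z}

v, w, x, z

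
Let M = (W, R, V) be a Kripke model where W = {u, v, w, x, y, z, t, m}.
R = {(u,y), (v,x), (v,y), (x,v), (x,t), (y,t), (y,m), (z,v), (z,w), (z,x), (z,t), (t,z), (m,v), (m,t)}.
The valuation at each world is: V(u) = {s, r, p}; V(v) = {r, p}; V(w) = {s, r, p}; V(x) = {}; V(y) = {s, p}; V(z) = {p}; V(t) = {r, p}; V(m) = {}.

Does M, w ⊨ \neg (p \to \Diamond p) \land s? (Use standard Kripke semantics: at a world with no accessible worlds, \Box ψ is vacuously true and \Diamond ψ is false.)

Recall that \Diamond ψ holds at a world iff ψ holds at some accessible world.
At w: \neg (p \to \Diamond p) is true, s is true, so \neg (p \to \Diamond p) \land s is true.
  At w: p \to \Diamond p is false, so \neg (p \to \Diamond p) is true.
    At w: p is true, \Diamond p is false, so p \to \Diamond p is false.
      At w: no accessible worlds, so \Diamond p is false.

Yes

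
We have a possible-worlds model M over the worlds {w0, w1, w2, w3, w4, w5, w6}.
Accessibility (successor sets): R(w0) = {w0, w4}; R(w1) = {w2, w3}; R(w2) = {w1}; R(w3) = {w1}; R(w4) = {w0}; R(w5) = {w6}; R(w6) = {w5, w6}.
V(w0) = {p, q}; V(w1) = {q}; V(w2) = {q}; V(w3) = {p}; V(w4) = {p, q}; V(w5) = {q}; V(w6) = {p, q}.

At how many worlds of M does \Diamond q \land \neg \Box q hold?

Let φ = \Diamond q \land \neg \Box q. Evaluate φ at each world:
  w0 (successors {w0, w4}): φ is false.
  w1 (successors {w2, w3}): φ is true.
  w2 (successors {w1}): φ is false.
  w3 (successors {w1}): φ is false.
  w4 (successors {w0}): φ is false.
  w5 (successors {w6}): φ is false.
  w6 (successors {w5, w6}): φ is false.
For instance, at w0:
  At w0: \Diamond q is true, \neg \Box q is false, so \Diamond q \land \neg \Box q is false.
    At w0: \Diamond q requires q at some successor in {w0, w4}.
      q holds at w0, so \Diamond q is true at w0.
    At w0: \Box q is true, so \neg \Box q is false.
      At w0: \Box q requires q at every successor {w0, w4}.
        At w0: q is true.
        At w4: q is true.
      So \Box q is true at w0.
Satisfying worlds: {w1}

1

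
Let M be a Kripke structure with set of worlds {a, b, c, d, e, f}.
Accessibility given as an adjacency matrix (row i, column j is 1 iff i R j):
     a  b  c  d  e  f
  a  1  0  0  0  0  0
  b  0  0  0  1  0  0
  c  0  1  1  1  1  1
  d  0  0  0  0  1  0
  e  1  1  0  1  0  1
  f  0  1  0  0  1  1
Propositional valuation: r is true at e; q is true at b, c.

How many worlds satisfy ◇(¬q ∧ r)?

3

Recall that ◇ψ holds at a world iff ψ holds at some accessible world.
Let φ = ◇(¬q ∧ r). Evaluate φ at each world:
  a (successors {a}): φ is false.
  b (successors {d}): φ is false.
  c (successors {b, c, d, e, f}): φ is true.
  d (successors {e}): φ is true.
  e (successors {a, b, d, f}): φ is false.
  f (successors {b, e, f}): φ is true.
For instance, at d:
  At d: ◇(¬q ∧ r) requires ¬q ∧ r at some successor in {e}.
    ¬q ∧ r holds at e, so ◇(¬q ∧ r) is true at d.
Satisfying worlds: {c, d, f}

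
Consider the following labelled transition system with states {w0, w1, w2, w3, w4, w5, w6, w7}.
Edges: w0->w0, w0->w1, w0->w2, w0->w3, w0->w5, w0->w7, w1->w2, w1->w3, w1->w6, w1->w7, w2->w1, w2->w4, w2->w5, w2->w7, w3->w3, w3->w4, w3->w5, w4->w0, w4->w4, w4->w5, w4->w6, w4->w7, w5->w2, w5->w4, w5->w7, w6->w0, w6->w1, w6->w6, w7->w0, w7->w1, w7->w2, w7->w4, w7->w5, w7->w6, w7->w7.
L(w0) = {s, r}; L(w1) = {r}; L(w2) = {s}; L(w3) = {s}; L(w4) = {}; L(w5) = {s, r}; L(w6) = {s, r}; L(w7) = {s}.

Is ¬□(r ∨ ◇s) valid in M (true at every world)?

Let φ = ¬□(r ∨ ◇s). Evaluate φ at each world:
  w0 (successors {w0, w1, w2, w3, w5, w7}): φ is false.
  w1 (successors {w2, w3, w6, w7}): φ is false.
  w2 (successors {w1, w4, w5, w7}): φ is false.
  w3 (successors {w3, w4, w5}): φ is false.
  w4 (successors {w0, w4, w5, w6, w7}): φ is false.
  w5 (successors {w2, w4, w7}): φ is false.
  w6 (successors {w0, w1, w6}): φ is false.
  w7 (successors {w0, w1, w2, w4, w5, w6, w7}): φ is false.
Detail at w0 (counterexample):
  At w0: □(r ∨ ◇s) is true, so ¬□(r ∨ ◇s) is false.
    At w0: □(r ∨ ◇s) requires r ∨ ◇s at every successor {w0, w1, w2, w3, w5, w7}.
      At w0: r ∨ ◇s is true.
      At w1: r ∨ ◇s is true.
      At w2: r ∨ ◇s is true.
      At w3: r ∨ ◇s is true.
      At w5: r ∨ ◇s is true.
      At w7: r ∨ ◇s is true.
    So □(r ∨ ◇s) is true at w0.

No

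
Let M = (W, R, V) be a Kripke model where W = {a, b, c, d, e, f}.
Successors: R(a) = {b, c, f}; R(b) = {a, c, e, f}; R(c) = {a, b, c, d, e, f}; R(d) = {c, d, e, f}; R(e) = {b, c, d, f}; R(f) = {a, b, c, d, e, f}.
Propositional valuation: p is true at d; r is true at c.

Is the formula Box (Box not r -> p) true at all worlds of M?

Yes

Let φ = Box (Box not r -> p). Evaluate φ at each world:
  a (successors {b, c, f}): φ is true.
  b (successors {a, c, e, f}): φ is true.
  c (successors {a, b, c, d, e, f}): φ is true.
  d (successors {c, d, e, f}): φ is true.
  e (successors {b, c, d, f}): φ is true.
  f (successors {a, b, c, d, e, f}): φ is true.
For instance, at b:
  At b: Box (Box not r -> p) requires Box not r -> p at every successor {a, c, e, f}.
    At a: Box not r -> p is true.
    At c: Box not r -> p is true.
    At e: Box not r -> p is true.
    At f: Box not r -> p is true.
  So Box (Box not r -> p) is true at b.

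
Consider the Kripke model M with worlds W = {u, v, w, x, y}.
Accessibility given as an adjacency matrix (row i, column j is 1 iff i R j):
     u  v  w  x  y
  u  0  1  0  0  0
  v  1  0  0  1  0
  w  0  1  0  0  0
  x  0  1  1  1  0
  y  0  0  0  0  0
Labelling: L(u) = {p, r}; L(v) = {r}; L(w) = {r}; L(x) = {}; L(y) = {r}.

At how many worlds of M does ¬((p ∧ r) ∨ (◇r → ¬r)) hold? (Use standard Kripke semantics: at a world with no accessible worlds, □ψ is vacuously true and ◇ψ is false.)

Let φ = ¬((p ∧ r) ∨ (◇r → ¬r)). Evaluate φ at each world:
  u (successors {v}): φ is false.
  v (successors {u, x}): φ is true.
  w (successors {v}): φ is true.
  x (successors {v, w, x}): φ is false.
  y (successors ∅): φ is false.
For instance, at x:
  At x: (p ∧ r) ∨ (◇r → ¬r) is true, so ¬((p ∧ r) ∨ (◇r → ¬r)) is false.
    At x: p ∧ r is false, ◇r → ¬r is true, so (p ∧ r) ∨ (◇r → ¬r) is true.
      At x: ◇r is true, ¬r is true, so ◇r → ¬r is true.
Satisfying worlds: {v, w}

2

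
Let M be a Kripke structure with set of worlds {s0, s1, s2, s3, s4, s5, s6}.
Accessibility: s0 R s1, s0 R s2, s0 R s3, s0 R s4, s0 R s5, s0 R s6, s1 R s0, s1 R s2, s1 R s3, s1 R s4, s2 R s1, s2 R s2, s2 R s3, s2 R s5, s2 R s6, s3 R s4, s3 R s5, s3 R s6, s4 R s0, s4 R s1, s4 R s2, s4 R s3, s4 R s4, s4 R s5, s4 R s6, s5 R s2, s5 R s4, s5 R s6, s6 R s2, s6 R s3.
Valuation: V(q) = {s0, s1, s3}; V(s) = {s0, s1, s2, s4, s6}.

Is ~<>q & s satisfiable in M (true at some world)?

Recall that <>ψ holds at a world iff ψ holds at some accessible world.
Let φ = ~<>q & s. Evaluate φ at each world:
  s0 (successors {s1, s2, s3, s4, s5, s6}): φ is false.
  s1 (successors {s0, s2, s3, s4}): φ is false.
  s2 (successors {s1, s2, s3, s5, s6}): φ is false.
  s3 (successors {s4, s5, s6}): φ is false.
  s4 (successors {s0, s1, s2, s3, s4, s5, s6}): φ is false.
  s5 (successors {s2, s4, s6}): φ is false.
  s6 (successors {s2, s3}): φ is false.
For instance, at s4:
  At s4: ~<>q is false, s is true, so ~<>q & s is false.
    At s4: <>q is true, so ~<>q is false.
      At s4: <>q requires q at some successor in {s0, s1, s2, s3, s4, s5, s6}.
        q holds at s0, so <>q is true at s4.

No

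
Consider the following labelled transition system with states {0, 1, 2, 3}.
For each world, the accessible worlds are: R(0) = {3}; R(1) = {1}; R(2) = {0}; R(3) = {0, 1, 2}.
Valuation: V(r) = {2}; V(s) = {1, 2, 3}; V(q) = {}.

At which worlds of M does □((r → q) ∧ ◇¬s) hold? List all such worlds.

Let φ = □((r → q) ∧ ◇¬s). Evaluate φ at each world:
  0 (successors {3}): φ is true.
  1 (successors {1}): φ is false.
  2 (successors {0}): φ is false.
  3 (successors {0, 1, 2}): φ is false.
For instance, at 1:
  At 1: □((r → q) ∧ ◇¬s) requires (r → q) ∧ ◇¬s at every successor {1}.
    (r → q) ∧ ◇¬s fails at 1, so □((r → q) ∧ ◇¬s) is false at 1.
      At 1: r → q is true, ◇¬s is false, so (r → q) ∧ ◇¬s is false.
Satisfying worlds: {0}

0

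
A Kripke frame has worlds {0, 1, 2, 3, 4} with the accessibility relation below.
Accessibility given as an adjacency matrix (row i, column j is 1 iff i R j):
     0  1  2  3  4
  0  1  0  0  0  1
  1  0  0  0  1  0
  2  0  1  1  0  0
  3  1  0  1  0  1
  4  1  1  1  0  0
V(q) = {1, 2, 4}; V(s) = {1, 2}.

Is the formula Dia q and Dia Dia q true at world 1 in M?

Recall that Dia ψ holds at a world iff ψ holds at some accessible world.
At 1: Dia q is false, Dia Dia q is true, so Dia q and Dia Dia q is false.
  At 1: Dia q requires q at some successor in {3}.
    At 3: q is false.
  So Dia q is false at 1.
  At 1: Dia Dia q requires Dia q at some successor in {3}.
    Dia q holds at 3, so Dia Dia q is true at 1.
      At 3: Dia q requires q at some successor in {0, 2, 4}.
        q holds at 2, so Dia q is true at 3.

No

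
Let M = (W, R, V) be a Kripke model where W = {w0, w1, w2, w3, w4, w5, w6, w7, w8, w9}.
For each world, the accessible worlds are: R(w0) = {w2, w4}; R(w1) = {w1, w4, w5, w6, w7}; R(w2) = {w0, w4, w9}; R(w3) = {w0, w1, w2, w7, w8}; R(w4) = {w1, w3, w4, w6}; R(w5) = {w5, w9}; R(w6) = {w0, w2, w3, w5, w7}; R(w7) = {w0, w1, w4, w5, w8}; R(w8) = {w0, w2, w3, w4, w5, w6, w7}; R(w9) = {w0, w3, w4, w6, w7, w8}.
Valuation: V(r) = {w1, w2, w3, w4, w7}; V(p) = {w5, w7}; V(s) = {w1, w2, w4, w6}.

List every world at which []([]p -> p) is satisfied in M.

Recall that []ψ holds at a world iff ψ holds at every accessible world, and <>ψ holds iff ψ holds at some accessible world.
Let φ = []([]p -> p). Evaluate φ at each world:
  w0 (successors {w2, w4}): φ is true.
  w1 (successors {w1, w4, w5, w6, w7}): φ is true.
  w2 (successors {w0, w4, w9}): φ is true.
  w3 (successors {w0, w1, w2, w7, w8}): φ is true.
  w4 (successors {w1, w3, w4, w6}): φ is true.
  w5 (successors {w5, w9}): φ is true.
  w6 (successors {w0, w2, w3, w5, w7}): φ is true.
  w7 (successors {w0, w1, w4, w5, w8}): φ is true.
  w8 (successors {w0, w2, w3, w4, w5, w6, w7}): φ is true.
  w9 (successors {w0, w3, w4, w6, w7, w8}): φ is true.
For instance, at w0:
  At w0: []([]p -> p) requires []p -> p at every successor {w2, w4}.
      At w2: []p is false, p is false, so []p -> p is true.
      At w4: []p is false, p is false, so []p -> p is true.
  So []([]p -> p) is true at w0.
Satisfying worlds: {w0, w1, w2, w3, w4, w5, w6, w7, w8, w9}

w0, w1, w2, w3, w4, w5, w6, w7, w8, w9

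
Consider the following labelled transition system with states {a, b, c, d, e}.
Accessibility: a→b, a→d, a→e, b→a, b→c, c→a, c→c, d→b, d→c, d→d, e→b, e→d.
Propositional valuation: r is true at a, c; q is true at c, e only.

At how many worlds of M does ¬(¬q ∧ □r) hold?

Let φ = ¬(¬q ∧ □r). Evaluate φ at each world:
  a (successors {b, d, e}): φ is true.
  b (successors {a, c}): φ is false.
  c (successors {a, c}): φ is true.
  d (successors {b, c, d}): φ is true.
  e (successors {b, d}): φ is true.
For instance, at a:
  At a: ¬q ∧ □r is false, so ¬(¬q ∧ □r) is true.
    At a: ¬q is true, □r is false, so ¬q ∧ □r is false.
      At a: □r requires r at every successor {b, d, e}.
        r fails at b, so □r is false at a.
Satisfying worlds: {a, c, d, e}

4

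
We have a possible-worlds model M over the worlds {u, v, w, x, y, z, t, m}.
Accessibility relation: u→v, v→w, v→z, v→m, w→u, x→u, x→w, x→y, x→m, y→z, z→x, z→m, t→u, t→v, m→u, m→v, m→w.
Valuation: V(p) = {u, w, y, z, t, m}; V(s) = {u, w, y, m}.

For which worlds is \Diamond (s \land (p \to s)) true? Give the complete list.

v, w, x, z, t, m

Let φ = \Diamond (s \land (p \to s)). Evaluate φ at each world:
  u (successors {v}): φ is false.
  v (successors {w, z, m}): φ is true.
  w (successors {u}): φ is true.
  x (successors {u, w, y, m}): φ is true.
  y (successors {z}): φ is false.
  z (successors {x, m}): φ is true.
  t (successors {u, v}): φ is true.
  m (successors {u, v, w}): φ is true.
For instance, at t:
  At t: \Diamond (s \land (p \to s)) requires s \land (p \to s) at some successor in {u, v}.
    s \land (p \to s) holds at u, so \Diamond (s \land (p \to s)) is true at t.
Satisfying worlds: {v, w, x, z, t, m}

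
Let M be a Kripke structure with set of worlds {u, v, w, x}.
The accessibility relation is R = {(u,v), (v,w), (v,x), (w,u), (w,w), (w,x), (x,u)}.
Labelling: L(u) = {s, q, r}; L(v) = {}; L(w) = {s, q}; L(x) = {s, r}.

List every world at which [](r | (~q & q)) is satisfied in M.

Let φ = [](r | (~q & q)). Evaluate φ at each world:
  u (successors {v}): φ is false.
  v (successors {w, x}): φ is false.
  w (successors {u, w, x}): φ is false.
  x (successors {u}): φ is true.
For instance, at u:
  At u: [](r | (~q & q)) requires r | (~q & q) at every successor {v}.
    r | (~q & q) fails at v, so [](r | (~q & q)) is false at u.
Satisfying worlds: {x}

x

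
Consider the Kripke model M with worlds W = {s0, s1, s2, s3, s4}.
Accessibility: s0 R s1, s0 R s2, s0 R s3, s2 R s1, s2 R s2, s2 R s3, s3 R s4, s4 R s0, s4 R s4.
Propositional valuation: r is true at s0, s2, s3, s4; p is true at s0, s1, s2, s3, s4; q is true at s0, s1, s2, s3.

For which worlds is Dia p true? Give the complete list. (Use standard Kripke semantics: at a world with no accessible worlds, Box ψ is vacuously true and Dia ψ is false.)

Let φ = Dia p. Evaluate φ at each world:
  s0 (successors {s1, s2, s3}): φ is true.
  s1 (successors ∅): φ is false.
  s2 (successors {s1, s2, s3}): φ is true.
  s3 (successors {s4}): φ is true.
  s4 (successors {s0, s4}): φ is true.
For instance, at s0:
  At s0: Dia p requires p at some successor in {s1, s2, s3}.
    p holds at s1, so Dia p is true at s0.
Satisfying worlds: {s0, s2, s3, s4}

s0, s2, s3, s4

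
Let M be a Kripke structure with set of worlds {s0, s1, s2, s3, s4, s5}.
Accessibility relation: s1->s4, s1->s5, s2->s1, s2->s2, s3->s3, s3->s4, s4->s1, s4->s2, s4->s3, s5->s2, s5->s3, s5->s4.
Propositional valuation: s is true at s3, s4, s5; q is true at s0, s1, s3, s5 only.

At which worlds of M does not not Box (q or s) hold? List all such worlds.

Recall that Box ψ holds at a world iff ψ holds at every accessible world, and Dia ψ holds iff ψ holds at some accessible world.
Let φ = not not Box (q or s). Evaluate φ at each world:
  s0 (successors ∅): φ is true.
  s1 (successors {s4, s5}): φ is true.
  s2 (successors {s1, s2}): φ is false.
  s3 (successors {s3, s4}): φ is true.
  s4 (successors {s1, s2, s3}): φ is false.
  s5 (successors {s2, s3, s4}): φ is false.
For instance, at s2:
  At s2: not Box (q or s) is true, so not not Box (q or s) is false.
    At s2: Box (q or s) is false, so not Box (q or s) is true.
      At s2: Box (q or s) requires q or s at every successor {s1, s2}.
        q or s fails at s2, so Box (q or s) is false at s2.
Satisfying worlds: {s0, s1, s3}

s0, s1, s3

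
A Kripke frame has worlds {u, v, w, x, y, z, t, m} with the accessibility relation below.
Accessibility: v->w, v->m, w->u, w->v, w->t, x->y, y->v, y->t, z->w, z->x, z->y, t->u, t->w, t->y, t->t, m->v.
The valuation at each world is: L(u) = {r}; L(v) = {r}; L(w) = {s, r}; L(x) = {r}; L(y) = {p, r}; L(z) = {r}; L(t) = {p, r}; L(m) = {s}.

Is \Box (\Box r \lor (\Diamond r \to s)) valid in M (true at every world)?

Let φ = \Box (\Box r \lor (\Diamond r \to s)). Evaluate φ at each world:
  u (successors ∅): φ is true.
  v (successors {w, m}): φ is true.
  w (successors {u, v, t}): φ is false.
  x (successors {y}): φ is true.
  y (successors {v, t}): φ is false.
  z (successors {w, x, y}): φ is true.
  t (successors {u, w, y, t}): φ is true.
  m (successors {v}): φ is false.
Detail at w (counterexample):
  At w: \Box (\Box r \lor (\Diamond r \to s)) requires \Box r \lor (\Diamond r \to s) at every successor {u, v, t}.
    \Box r \lor (\Diamond r \to s) fails at v, so \Box (\Box r \lor (\Diamond r \to s)) is false at w.
      At v: \Box r is false, \Diamond r \to s is false, so \Box r \lor (\Diamond r \to s) is false.

No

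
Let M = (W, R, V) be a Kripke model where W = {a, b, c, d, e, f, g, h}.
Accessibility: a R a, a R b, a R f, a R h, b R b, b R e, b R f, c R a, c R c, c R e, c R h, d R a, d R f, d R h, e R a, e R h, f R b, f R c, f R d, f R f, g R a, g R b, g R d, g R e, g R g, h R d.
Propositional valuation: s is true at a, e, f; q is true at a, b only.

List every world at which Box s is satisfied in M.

Recall that Box ψ holds at a world iff ψ holds at every accessible world, and Dia ψ holds iff ψ holds at some accessible world.
Let φ = Box s. Evaluate φ at each world:
  a (successors {a, b, f, h}): φ is false.
  b (successors {b, e, f}): φ is false.
  c (successors {a, c, e, h}): φ is false.
  d (successors {a, f, h}): φ is false.
  e (successors {a, h}): φ is false.
  f (successors {b, c, d, f}): φ is false.
  g (successors {a, b, d, e, g}): φ is false.
  h (successors {d}): φ is false.
For instance, at h:
  At h: Box s requires s at every successor {d}.
    s fails at d, so Box s is false at h.
Satisfying worlds: none.

none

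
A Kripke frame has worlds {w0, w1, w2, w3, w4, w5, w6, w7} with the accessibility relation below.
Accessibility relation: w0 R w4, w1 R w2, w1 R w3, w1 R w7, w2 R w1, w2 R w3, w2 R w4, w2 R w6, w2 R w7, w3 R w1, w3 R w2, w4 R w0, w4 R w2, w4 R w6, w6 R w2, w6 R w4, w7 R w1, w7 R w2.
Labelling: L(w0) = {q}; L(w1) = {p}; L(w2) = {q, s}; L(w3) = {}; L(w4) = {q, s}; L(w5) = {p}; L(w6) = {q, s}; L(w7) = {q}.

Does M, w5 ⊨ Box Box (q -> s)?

At w5: no accessible worlds, so Box Box (q -> s) holds vacuously.

Yes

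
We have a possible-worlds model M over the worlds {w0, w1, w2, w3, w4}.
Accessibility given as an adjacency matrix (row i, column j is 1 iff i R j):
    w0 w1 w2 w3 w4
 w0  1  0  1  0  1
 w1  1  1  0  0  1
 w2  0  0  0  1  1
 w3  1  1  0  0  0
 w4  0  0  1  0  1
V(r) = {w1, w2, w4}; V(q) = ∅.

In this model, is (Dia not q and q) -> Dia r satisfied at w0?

Yes

Recall that Dia ψ holds at a world iff ψ holds at some accessible world.
At w0: Dia not q and q is false, Dia r is true, so (Dia not q and q) -> Dia r is true.
  At w0: Dia not q is true, q is false, so Dia not q and q is false.
    At w0: Dia not q requires not q at some successor in {w0, w2, w4}.
      not q holds at w0, so Dia not q is true at w0.
  At w0: Dia r requires r at some successor in {w0, w2, w4}.
    r holds at w2, so Dia r is true at w0.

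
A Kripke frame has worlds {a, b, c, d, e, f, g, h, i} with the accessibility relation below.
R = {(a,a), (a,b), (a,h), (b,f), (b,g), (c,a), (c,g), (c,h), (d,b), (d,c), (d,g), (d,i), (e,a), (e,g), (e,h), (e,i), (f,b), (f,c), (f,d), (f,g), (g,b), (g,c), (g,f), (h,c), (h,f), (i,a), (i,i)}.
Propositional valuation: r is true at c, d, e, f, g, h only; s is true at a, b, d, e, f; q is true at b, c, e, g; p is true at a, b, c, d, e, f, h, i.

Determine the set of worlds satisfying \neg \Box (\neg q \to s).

Recall that \Box ψ holds at a world iff ψ holds at every accessible world, and \Diamond ψ holds iff ψ holds at some accessible world.
Let φ = \neg \Box (\neg q \to s). Evaluate φ at each world:
  a (successors {a, b, h}): φ is true.
  b (successors {f, g}): φ is false.
  c (successors {a, g, h}): φ is true.
  d (successors {b, c, g, i}): φ is true.
  e (successors {a, g, h, i}): φ is true.
  f (successors {b, c, d, g}): φ is false.
  g (successors {b, c, f}): φ is false.
  h (successors {c, f}): φ is false.
  i (successors {a, i}): φ is true.
For instance, at d:
  At d: \Box (\neg q \to s) is false, so \neg \Box (\neg q \to s) is true.
    At d: \Box (\neg q \to s) requires \neg q \to s at every successor {b, c, g, i}.
      \neg q \to s fails at i, so \Box (\neg q \to s) is false at d.
Satisfying worlds: {a, c, d, e, i}

a, c, d, e, i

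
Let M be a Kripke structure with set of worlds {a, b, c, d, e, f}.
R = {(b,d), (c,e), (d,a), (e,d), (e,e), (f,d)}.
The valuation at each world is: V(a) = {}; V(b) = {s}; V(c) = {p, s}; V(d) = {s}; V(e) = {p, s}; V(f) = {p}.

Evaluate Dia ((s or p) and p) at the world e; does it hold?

Yes

At e: Dia ((s or p) and p) requires (s or p) and p at some successor in {d, e}.
  (s or p) and p holds at e, so Dia ((s or p) and p) is true at e.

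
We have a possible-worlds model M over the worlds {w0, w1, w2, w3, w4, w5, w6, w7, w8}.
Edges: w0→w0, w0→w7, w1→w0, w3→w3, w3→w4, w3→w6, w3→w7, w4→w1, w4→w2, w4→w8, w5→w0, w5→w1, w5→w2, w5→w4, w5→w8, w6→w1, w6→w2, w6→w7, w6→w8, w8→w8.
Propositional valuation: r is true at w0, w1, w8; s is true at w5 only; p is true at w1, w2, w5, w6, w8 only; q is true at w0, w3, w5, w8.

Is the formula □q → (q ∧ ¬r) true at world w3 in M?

Yes

At w3: □q is false, q ∧ ¬r is true, so □q → (q ∧ ¬r) is true.
  At w3: □q requires q at every successor {w3, w4, w6, w7}.
    q fails at w4, so □q is false at w3.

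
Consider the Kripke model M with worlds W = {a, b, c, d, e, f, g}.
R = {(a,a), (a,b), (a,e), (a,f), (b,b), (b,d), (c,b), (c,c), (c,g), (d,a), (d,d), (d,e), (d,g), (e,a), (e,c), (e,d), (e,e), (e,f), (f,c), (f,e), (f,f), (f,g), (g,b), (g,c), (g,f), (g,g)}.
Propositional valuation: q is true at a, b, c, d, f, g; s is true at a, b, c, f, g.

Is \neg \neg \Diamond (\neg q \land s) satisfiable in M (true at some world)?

Let φ = \neg \neg \Diamond (\neg q \land s). Evaluate φ at each world:
  a (successors {a, b, e, f}): φ is false.
  b (successors {b, d}): φ is false.
  c (successors {b, c, g}): φ is false.
  d (successors {a, d, e, g}): φ is false.
  e (successors {a, c, d, e, f}): φ is false.
  f (successors {c, e, f, g}): φ is false.
  g (successors {b, c, f, g}): φ is false.
For instance, at c:
  At c: \neg \Diamond (\neg q \land s) is true, so \neg \neg \Diamond (\neg q \land s) is false.
    At c: \Diamond (\neg q \land s) is false, so \neg \Diamond (\neg q \land s) is true.
      At c: \Diamond (\neg q \land s) requires \neg q \land s at some successor in {b, c, g}.
        At b: \neg q \land s is false.
        At c: \neg q \land s is false.
        At g: \neg q \land s is false.
      So \Diamond (\neg q \land s) is false at c.

No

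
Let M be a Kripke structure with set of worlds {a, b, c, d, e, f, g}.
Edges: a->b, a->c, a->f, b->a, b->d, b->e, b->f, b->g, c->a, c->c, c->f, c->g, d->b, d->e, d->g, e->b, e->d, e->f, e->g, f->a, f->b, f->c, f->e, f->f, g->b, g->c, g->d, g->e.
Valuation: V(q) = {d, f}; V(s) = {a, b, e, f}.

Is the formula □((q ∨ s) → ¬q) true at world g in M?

At g: □((q ∨ s) → ¬q) requires (q ∨ s) → ¬q at every successor {b, c, d, e}.
  (q ∨ s) → ¬q fails at d, so □((q ∨ s) → ¬q) is false at g.

No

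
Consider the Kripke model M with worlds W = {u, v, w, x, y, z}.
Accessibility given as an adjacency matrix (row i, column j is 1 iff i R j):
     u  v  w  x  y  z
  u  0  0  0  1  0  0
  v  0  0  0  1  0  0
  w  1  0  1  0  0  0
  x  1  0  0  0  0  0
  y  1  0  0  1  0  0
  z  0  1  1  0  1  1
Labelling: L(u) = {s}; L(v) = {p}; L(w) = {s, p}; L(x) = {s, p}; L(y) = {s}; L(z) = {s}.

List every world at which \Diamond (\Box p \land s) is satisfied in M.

w, x, y

Recall that \Box ψ holds at a world iff ψ holds at every accessible world, and \Diamond ψ holds iff ψ holds at some accessible world.
Let φ = \Diamond (\Box p \land s). Evaluate φ at each world:
  u (successors {x}): φ is false.
  v (successors {x}): φ is false.
  w (successors {u, w}): φ is true.
  x (successors {u}): φ is true.
  y (successors {u, x}): φ is true.
  z (successors {v, w, y, z}): φ is false.
For instance, at w:
  At w: \Diamond (\Box p \land s) requires \Box p \land s at some successor in {u, w}.
    \Box p \land s holds at u, so \Diamond (\Box p \land s) is true at w.
      At u: \Box p is true, s is true, so \Box p \land s is true.
Satisfying worlds: {w, x, y}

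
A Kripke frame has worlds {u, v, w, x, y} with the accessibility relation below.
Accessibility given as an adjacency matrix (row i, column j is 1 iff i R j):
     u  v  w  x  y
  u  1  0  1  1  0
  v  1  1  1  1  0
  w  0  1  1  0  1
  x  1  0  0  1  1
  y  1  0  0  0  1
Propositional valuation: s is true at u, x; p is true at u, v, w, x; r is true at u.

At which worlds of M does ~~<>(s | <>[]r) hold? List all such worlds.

u, v, x, y

Let φ = ~~<>(s | <>[]r). Evaluate φ at each world:
  u (successors {u, w, x}): φ is true.
  v (successors {u, v, w, x}): φ is true.
  w (successors {v, w, y}): φ is false.
  x (successors {u, x, y}): φ is true.
  y (successors {u, y}): φ is true.
For instance, at x:
  At x: ~<>(s | <>[]r) is false, so ~~<>(s | <>[]r) is true.
    At x: <>(s | <>[]r) is true, so ~<>(s | <>[]r) is false.
      At x: <>(s | <>[]r) requires s | <>[]r at some successor in {u, x, y}.
        s | <>[]r holds at u, so <>(s | <>[]r) is true at x.
Satisfying worlds: {u, v, x, y}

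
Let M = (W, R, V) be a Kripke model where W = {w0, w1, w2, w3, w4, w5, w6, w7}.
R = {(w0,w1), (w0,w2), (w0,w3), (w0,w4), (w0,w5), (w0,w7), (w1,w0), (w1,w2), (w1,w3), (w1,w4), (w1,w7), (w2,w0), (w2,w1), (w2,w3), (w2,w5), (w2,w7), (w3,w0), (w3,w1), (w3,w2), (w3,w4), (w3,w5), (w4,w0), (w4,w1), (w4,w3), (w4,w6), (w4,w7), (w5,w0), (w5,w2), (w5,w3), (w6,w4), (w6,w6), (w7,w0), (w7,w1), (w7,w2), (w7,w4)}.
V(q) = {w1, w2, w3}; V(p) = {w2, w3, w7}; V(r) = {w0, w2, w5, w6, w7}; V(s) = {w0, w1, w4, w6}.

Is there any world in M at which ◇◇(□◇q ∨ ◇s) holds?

Yes

Recall that □ψ holds at a world iff ψ holds at every accessible world, and ◇ψ holds iff ψ holds at some accessible world.
Let φ = ◇◇(□◇q ∨ ◇s). Evaluate φ at each world:
  w0 (successors {w1, w2, w3, w4, w5, w7}): φ is true.
  w1 (successors {w0, w2, w3, w4, w7}): φ is true.
  w2 (successors {w0, w1, w3, w5, w7}): φ is true.
  w3 (successors {w0, w1, w2, w4, w5}): φ is true.
  w4 (successors {w0, w1, w3, w6, w7}): φ is true.
  w5 (successors {w0, w2, w3}): φ is true.
  w6 (successors {w4, w6}): φ is true.
  w7 (successors {w0, w1, w2, w4}): φ is true.
Detail at w0 (witness):
  At w0: ◇◇(□◇q ∨ ◇s) requires ◇(□◇q ∨ ◇s) at some successor in {w1, w2, w3, w4, w5, w7}.
    ◇(□◇q ∨ ◇s) holds at w1, so ◇◇(□◇q ∨ ◇s) is true at w0.
      At w1: ◇(□◇q ∨ ◇s) requires □◇q ∨ ◇s at some successor in {w0, w2, w3, w4, w7}.
        □◇q ∨ ◇s holds at w0, so ◇(□◇q ∨ ◇s) is true at w1.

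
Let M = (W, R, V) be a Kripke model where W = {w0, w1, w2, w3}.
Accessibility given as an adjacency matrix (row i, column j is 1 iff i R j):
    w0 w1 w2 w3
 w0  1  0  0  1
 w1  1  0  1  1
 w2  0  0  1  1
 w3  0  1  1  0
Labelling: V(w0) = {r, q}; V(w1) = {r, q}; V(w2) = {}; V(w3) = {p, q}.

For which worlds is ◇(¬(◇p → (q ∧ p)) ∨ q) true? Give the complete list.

w0, w1, w2, w3

Let φ = ◇(¬(◇p → (q ∧ p)) ∨ q). Evaluate φ at each world:
  w0 (successors {w0, w3}): φ is true.
  w1 (successors {w0, w2, w3}): φ is true.
  w2 (successors {w2, w3}): φ is true.
  w3 (successors {w1, w2}): φ is true.
For instance, at w3:
  At w3: ◇(¬(◇p → (q ∧ p)) ∨ q) requires ¬(◇p → (q ∧ p)) ∨ q at some successor in {w1, w2}.
    ¬(◇p → (q ∧ p)) ∨ q holds at w1, so ◇(¬(◇p → (q ∧ p)) ∨ q) is true at w3.
      At w1: ¬(◇p → (q ∧ p)) is true, q is true, so ¬(◇p → (q ∧ p)) ∨ q is true.
Satisfying worlds: {w0, w1, w2, w3}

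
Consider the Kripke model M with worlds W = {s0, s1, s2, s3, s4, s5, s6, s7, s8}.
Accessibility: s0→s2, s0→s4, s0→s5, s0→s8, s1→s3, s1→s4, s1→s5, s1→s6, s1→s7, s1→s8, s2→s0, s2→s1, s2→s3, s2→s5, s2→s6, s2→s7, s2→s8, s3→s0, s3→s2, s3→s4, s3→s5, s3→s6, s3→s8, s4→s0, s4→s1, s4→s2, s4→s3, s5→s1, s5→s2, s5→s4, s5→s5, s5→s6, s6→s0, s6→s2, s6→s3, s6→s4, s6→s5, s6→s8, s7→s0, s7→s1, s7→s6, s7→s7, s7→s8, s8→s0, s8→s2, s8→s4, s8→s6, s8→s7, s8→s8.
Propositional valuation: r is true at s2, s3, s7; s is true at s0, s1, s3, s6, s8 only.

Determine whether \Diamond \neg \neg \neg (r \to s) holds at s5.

At s5: \Diamond \neg \neg \neg (r \to s) requires \neg \neg \neg (r \to s) at some successor in {s1, s2, s4, s5, s6}.
  \neg \neg \neg (r \to s) holds at s2, so \Diamond \neg \neg \neg (r \to s) is true at s5.

Yes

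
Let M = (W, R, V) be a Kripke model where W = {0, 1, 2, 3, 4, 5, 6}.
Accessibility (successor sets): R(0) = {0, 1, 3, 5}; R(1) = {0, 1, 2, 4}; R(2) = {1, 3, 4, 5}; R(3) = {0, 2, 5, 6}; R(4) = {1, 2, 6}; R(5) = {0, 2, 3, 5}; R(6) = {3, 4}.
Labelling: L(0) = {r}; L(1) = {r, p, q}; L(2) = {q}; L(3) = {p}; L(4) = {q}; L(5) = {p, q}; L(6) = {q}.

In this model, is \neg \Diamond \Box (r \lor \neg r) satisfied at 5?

No

At 5: \Diamond \Box (r \lor \neg r) is true, so \neg \Diamond \Box (r \lor \neg r) is false.
  At 5: \Diamond \Box (r \lor \neg r) requires \Box (r \lor \neg r) at some successor in {0, 2, 3, 5}.
    \Box (r \lor \neg r) holds at 0, so \Diamond \Box (r \lor \neg r) is true at 5.
      At 0: \Box (r \lor \neg r) requires r \lor \neg r at every successor {0, 1, 3, 5}.
        At 0: r \lor \neg r is true.
        At 1: r \lor \neg r is true.
        At 3: r \lor \neg r is true.
        At 5: r \lor \neg r is true.
      So \Box (r \lor \neg r) is true at 0.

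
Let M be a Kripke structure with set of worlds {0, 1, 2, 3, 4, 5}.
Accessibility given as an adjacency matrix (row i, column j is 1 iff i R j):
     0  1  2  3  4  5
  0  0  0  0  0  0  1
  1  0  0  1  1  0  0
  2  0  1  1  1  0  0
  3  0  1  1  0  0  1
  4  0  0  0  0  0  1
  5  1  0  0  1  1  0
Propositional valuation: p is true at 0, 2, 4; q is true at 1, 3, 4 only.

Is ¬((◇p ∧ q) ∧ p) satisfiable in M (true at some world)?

Yes

Let φ = ¬((◇p ∧ q) ∧ p). Evaluate φ at each world:
  0 (successors {5}): φ is true.
  1 (successors {2, 3}): φ is true.
  2 (successors {1, 2, 3}): φ is true.
  3 (successors {1, 2, 5}): φ is true.
  4 (successors {5}): φ is true.
  5 (successors {0, 3, 4}): φ is true.
Detail at 0 (witness):
  At 0: (◇p ∧ q) ∧ p is false, so ¬((◇p ∧ q) ∧ p) is true.
    At 0: ◇p ∧ q is false, p is true, so (◇p ∧ q) ∧ p is false.
      At 0: ◇p is false, q is false, so ◇p ∧ q is false.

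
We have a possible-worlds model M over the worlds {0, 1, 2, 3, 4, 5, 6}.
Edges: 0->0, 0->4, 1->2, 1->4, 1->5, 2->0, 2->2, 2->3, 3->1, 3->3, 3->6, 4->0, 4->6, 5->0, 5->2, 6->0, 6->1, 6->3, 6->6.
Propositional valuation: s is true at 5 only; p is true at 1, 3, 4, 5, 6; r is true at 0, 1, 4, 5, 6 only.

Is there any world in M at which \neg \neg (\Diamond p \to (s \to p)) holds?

Yes

Let φ = \neg \neg (\Diamond p \to (s \to p)). Evaluate φ at each world:
  0 (successors {0, 4}): φ is true.
  1 (successors {2, 4, 5}): φ is true.
  2 (successors {0, 2, 3}): φ is true.
  3 (successors {1, 3, 6}): φ is true.
  4 (successors {0, 6}): φ is true.
  5 (successors {0, 2}): φ is true.
  6 (successors {0, 1, 3, 6}): φ is true.
Detail at 0 (witness):
  At 0: \neg (\Diamond p \to (s \to p)) is false, so \neg \neg (\Diamond p \to (s \to p)) is true.
    At 0: \Diamond p \to (s \to p) is true, so \neg (\Diamond p \to (s \to p)) is false.
      At 0: \Diamond p is true, s \to p is true, so \Diamond p \to (s \to p) is true.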